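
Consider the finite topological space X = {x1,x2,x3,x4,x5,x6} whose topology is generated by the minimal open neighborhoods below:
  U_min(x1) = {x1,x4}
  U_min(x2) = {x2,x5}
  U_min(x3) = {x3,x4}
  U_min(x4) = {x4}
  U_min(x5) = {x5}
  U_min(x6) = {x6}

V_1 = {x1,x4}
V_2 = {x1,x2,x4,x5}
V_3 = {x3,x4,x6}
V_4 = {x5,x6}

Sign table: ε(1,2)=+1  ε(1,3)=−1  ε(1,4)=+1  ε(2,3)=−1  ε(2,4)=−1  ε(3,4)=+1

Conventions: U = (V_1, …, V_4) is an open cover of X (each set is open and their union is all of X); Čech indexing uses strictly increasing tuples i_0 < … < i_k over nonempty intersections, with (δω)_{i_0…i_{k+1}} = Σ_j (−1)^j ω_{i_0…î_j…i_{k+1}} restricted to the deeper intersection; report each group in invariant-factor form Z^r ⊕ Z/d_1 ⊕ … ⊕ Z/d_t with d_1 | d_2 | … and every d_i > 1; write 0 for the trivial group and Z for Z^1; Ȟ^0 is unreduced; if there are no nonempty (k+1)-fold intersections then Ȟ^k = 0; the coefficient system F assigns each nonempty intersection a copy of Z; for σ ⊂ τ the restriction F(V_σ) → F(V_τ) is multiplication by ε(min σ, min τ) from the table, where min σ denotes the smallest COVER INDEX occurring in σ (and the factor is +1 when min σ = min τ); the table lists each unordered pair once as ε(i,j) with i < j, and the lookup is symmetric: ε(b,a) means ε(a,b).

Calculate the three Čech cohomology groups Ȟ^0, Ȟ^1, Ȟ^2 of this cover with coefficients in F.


nerve of the cover:
  V12={x1,x4} V13={x4} V23={x4} V24={x5} V34={x6}
  V123={x4}
C dims 4,5,1; δ0: rk 3, SNF 1^3; δ1: rk 1, SNF 1^1
Ȟ^0 = (4 − 3) − 0 = 1, so Ȟ^0 ≅ Z
Ȟ^1 = (5 − 1) − 3 = 1, so Ȟ^1 ≅ Z
Ȟ^2 = (1 − 0) − 1 = 0, so Ȟ^2 ≅ 0

Ȟ^0(U;F) ≅ Z, Ȟ^1(U;F) ≅ Z and Ȟ^2(U;F) ≅ 0


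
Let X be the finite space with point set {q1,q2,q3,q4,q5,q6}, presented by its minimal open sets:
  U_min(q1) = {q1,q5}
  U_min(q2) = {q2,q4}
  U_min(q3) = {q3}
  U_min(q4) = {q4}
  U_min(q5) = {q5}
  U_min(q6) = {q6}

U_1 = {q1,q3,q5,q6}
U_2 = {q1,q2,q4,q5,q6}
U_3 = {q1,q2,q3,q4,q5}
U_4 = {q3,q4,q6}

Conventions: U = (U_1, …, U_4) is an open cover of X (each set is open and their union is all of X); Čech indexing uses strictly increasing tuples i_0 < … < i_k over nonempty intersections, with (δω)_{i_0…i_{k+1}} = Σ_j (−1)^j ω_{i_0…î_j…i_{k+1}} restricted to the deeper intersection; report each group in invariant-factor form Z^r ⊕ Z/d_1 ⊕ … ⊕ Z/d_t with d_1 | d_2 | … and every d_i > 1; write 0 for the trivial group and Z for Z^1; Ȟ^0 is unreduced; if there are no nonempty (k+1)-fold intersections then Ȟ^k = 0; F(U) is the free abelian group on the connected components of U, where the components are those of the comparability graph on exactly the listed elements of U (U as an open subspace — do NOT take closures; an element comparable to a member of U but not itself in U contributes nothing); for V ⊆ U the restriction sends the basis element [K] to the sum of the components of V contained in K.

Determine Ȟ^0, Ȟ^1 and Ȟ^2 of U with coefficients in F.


nonempty overlaps:
  U12={q1,q5,q6} U13={q1,q3,q5} U14={q3,q6} U23={q1,q2,q4,q5} U24={q4,q6} U34={q3,q4}
  U123={q1,q5} U124={q6} U134={q3} U234={q4}
components per intersection:
  U1: {q1,q5} {q3} {q6}
  U2: {q1,q5} {q2,q4} {q6}
  U3: {q1,q5} {q2,q4} {q3}
  U4: {q3} {q4} {q6}
  U12: {q1,q5} {q6}
  U13: {q1,q5} {q3}
  U14: {q3} {q6}
  U23: {q1,q5} {q2,q4}
  U24: {q4} {q6}
  U34: {q3} {q4}
  U123: {q1,q5}
  U124: {q6}
  U134: {q3}
  U234: {q4}
C dims 12,12,4; δ0: rk 8, SNF 1^8; δ1: rk 4, SNF 1^4
degree 0: 12−8−0 = 4 → Ȟ^0 ≅ Z^4
degree 1: 12−4−8 = 0 → Ȟ^1 ≅ 0
degree 2: 4−0−4 = 0 → Ȟ^2 ≅ 0

Ȟ^0 ≅ Z^4,  Ȟ^1 ≅ 0,  Ȟ^2 ≅ 0


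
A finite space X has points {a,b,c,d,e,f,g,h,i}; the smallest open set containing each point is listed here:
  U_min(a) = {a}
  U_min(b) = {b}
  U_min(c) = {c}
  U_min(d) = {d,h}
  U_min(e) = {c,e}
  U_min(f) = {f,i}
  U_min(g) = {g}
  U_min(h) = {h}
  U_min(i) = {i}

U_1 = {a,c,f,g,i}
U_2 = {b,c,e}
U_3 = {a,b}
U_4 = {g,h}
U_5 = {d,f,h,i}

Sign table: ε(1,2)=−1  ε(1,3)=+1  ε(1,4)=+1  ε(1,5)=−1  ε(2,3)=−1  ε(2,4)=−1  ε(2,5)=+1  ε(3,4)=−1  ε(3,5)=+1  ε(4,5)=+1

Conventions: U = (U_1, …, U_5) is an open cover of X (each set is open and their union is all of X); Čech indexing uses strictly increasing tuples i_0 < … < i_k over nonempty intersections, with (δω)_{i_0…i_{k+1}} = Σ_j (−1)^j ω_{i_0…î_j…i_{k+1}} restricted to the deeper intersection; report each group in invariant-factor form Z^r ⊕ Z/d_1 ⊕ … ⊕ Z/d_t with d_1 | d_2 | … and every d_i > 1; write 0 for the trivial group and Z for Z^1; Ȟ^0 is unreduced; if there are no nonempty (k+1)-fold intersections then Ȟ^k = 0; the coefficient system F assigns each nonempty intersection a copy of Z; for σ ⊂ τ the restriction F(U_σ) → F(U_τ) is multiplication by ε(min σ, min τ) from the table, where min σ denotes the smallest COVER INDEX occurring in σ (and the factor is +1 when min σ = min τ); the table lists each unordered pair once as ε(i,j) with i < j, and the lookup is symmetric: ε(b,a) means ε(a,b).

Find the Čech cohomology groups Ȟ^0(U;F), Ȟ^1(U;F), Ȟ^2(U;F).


Ȟ^0(U;F) ≅ 0,  Ȟ^1(U;F) ≅ Z ⊕ Z/2,  Ȟ^2(U;F) ≅ 0

nerve simplices:
  U12={c} U13={a} U14={g} U15={f,i} U23={b} U45={h}
C dims 5,6; δ0: rk 5, SNF 1^4·2
degree 0: 5−5−0 = 0 → Ȟ^0 ≅ 0
degree 1: 6−0−5 = 1 plus torsion [2] → Ȟ^1 ≅ Z ⊕ Z/2
degree 2: 0−0−0 = 0 → Ȟ^2 ≅ 0


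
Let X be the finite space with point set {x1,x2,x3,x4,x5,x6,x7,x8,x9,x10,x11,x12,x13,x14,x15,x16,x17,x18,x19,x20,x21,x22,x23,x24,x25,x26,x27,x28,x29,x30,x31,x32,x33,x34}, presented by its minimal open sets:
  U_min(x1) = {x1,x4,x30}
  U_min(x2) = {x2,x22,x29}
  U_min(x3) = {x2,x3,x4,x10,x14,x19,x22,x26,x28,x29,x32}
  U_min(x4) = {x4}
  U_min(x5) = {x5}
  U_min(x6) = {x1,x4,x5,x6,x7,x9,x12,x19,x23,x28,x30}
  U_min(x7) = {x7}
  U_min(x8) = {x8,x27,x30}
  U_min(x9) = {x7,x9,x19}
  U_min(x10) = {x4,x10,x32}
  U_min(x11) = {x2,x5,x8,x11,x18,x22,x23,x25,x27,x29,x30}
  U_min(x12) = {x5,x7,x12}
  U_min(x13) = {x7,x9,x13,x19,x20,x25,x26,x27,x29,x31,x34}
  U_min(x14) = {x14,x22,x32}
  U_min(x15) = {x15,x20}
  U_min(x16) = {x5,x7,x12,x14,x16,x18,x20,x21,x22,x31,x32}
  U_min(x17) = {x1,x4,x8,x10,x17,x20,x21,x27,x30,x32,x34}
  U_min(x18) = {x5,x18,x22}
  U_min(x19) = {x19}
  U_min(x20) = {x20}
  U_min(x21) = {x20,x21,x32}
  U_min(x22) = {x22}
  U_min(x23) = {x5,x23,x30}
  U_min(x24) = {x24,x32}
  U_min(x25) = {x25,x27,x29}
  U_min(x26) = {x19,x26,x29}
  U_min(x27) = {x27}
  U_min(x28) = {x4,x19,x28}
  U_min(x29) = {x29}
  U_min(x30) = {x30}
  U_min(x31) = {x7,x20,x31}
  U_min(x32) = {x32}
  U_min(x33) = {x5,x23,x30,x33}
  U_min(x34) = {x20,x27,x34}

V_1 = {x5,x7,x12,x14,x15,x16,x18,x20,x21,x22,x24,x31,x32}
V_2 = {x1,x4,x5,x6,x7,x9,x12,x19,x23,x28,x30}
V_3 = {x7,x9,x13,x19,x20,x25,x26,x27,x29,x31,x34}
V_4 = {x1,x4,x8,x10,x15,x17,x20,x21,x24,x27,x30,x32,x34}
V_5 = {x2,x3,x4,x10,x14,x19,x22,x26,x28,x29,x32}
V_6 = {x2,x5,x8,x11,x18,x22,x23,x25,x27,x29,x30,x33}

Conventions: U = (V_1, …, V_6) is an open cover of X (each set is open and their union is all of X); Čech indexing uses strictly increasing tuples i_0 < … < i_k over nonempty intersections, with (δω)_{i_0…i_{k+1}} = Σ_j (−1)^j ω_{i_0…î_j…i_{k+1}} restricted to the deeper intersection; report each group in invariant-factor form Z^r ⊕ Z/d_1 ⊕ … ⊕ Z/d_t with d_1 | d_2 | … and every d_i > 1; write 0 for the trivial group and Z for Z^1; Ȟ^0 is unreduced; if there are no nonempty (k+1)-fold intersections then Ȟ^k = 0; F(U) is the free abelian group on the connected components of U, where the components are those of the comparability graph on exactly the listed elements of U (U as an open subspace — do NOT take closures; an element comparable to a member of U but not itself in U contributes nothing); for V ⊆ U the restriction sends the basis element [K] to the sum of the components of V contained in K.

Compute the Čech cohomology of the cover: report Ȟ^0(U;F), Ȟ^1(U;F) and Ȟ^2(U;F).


nerve of the cover:
  V12={x5,x7,x12} V13={x7,x20,x31} V14={x15,x20,x21,x24,x32} V15={x14,x22,x32} V16={x5,x18,x22} V23={x7,x9,x19} V24={x1,x4,x30} V25={x4,x19,x28} V26={x5,x23,x30} V34={x20,x27,x34} V35={x19,x26,x29} V36={x25,x27,x29} V45={x4,x10,x32} V46={x8,x27,x30} V56={x2,x22,x29}
  V123={x7} V126={x5} V134={x20} V145={x32} V156={x22} V235={x19} V245={x4} V246={x30} V346={x27} V356={x29}
components per intersection:
  V1: {x5,x7,x12,x14,x15,x16,x18,x20,x21,x22,x24,x31,x32}
  V2: {x1,x4,x5,x6,x7,x9,x12,x19,x23,x28,x30}
  V3: {x7,x9,x13,x19,x20,x25,x26,x27,x29,x31,x34}
  V4: {x1,x4,x8,x10,x15,x17,x20,x21,x24,x27,x30,x32,x34}
  V5: {x2,x3,x4,x10,x14,x19,x22,x26,x28,x29,x32}
  V6: {x2,x5,x8,x11,x18,x22,x23,x25,x27,x29,x30,x33}
  V12: {x5,x7,x12}
  V13: {x7,x20,x31}
  V14: {x15,x20,x21,x24,x32}
  V15: {x14,x22,x32}
  V16: {x5,x18,x22}
  V23: {x7,x9,x19}
  V24: {x1,x4,x30}
  V25: {x4,x19,x28}
  V26: {x5,x23,x30}
  V34: {x20,x27,x34}
  V35: {x19,x26,x29}
  V36: {x25,x27,x29}
  V45: {x4,x10,x32}
  V46: {x8,x27,x30}
  V56: {x2,x22,x29}
  V123: {x7}
  V126: {x5}
  V134: {x20}
  V145: {x32}
  V156: {x22}
  V235: {x19}
  V245: {x4}
  V246: {x30}
  V346: {x27}
  V356: {x29}
C dims 6,15,10; δ0: rk 5, SNF 1^5; δ1: rk 10, SNF 1^9·2
Ȟ^0 = (6 − 5) − 0 = 1, so Ȟ^0 ≅ Z
Ȟ^1 = (15 − 10) − 5 = 0, so Ȟ^1 ≅ 0
Ȟ^2 = (10 − 0) − 10 = 0 plus torsion [2], so Ȟ^2 ≅ Z/2

Ȟ^0(U;F) ≅ Z,  Ȟ^1(U;F) ≅ 0,  Ȟ^2(U;F) ≅ Z/2


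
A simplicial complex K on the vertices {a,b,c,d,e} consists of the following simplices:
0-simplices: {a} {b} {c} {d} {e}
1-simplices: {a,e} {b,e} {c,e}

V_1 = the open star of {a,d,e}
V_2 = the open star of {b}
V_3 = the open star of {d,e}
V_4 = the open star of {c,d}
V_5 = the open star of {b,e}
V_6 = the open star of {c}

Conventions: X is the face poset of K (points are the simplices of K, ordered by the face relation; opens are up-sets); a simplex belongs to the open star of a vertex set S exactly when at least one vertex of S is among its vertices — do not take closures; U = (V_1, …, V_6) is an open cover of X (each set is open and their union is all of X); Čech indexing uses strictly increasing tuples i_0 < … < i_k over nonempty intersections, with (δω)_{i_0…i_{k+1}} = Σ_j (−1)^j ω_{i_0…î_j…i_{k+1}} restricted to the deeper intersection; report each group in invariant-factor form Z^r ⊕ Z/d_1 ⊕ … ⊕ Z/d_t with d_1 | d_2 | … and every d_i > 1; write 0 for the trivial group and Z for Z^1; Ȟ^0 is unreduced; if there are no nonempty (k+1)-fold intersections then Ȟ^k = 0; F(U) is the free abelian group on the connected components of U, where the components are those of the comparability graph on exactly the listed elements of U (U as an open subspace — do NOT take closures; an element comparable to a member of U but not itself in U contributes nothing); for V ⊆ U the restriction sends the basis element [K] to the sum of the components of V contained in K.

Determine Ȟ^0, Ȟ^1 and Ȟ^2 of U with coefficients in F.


Ȟ^0(U;F) ≅ Z^2,  Ȟ^1(U;F) ≅ 0,  Ȟ^2(U;F) ≅ 0

nonempty overlaps:
  V1={{a},{d},{e},{a,e},{b,e},{c,e}} V2={{b},{b,e}} V3={{d},{e},{a,e},{b,e},{c,e}} V4={{c},{d},{c,e}} V5={{b},{e},{a,e},{b,e},{c,e}} V6={{c},{c,e}}
  V12={{b,e}} V13={{d},{e},{a,e},{b,e},{c,e}} V14={{d},{c,e}} V15={{e},{a,e},{b,e},{c,e}} V16={{c,e}} V23={{b,e}} V25={{b},{b,e}} V34={{d},{c,e}} V35={{e},{a,e},{b,e},{c,e}} V36={{c,e}} V45={{c,e}} V46={{c},{c,e}} V56={{c,e}}
  V123={{b,e}} V125={{b,e}} V134={{d},{c,e}} V135={{e},{a,e},{b,e},{c,e}} V136={{c,e}} V145={{c,e}} V146={{c,e}} V156={{c,e}} V235={{b,e}} V345={{c,e}} V346={{c,e}} V356={{c,e}} V456={{c,e}}
  V1235={{b,e}} V1345={{c,e}} V1346={{c,e}} V1356={{c,e}} V1456={{c,e}} V3456={{c,e}}
  V13456={{c,e}}
components per intersection:
  V1: {{a},{e},{a,e},{b,e},{c,e}} {{d}}
  V2: {{b},{b,e}}
  V3: {{d}} {{e},{a,e},{b,e},{c,e}}
  V4: {{c},{c,e}} {{d}}
  V5: {{b},{e},{a,e},{b,e},{c,e}}
  V6: {{c},{c,e}}
  V12: {{b,e}}
  V13: {{d}} {{e},{a,e},{b,e},{c,e}}
  V14: {{d}} {{c,e}}
  V15: {{e},{a,e},{b,e},{c,e}}
  V16: {{c,e}}
  V23: {{b,e}}
  V25: {{b},{b,e}}
  V34: {{d}} {{c,e}}
  V35: {{e},{a,e},{b,e},{c,e}}
  V36: {{c,e}}
  V45: {{c,e}}
  V46: {{c},{c,e}}
  V56: {{c,e}}
  V123: {{b,e}}
  V125: {{b,e}}
  V134: {{d}} {{c,e}}
  V135: {{e},{a,e},{b,e},{c,e}}
  V136: {{c,e}}
  V145: {{c,e}}
  V146: {{c,e}}
  V156: {{c,e}}
  V235: {{b,e}}
  V345: {{c,e}}
  V346: {{c,e}}
  V356: {{c,e}}
  V456: {{c,e}}
  V1235: {{b,e}}
  V1345: {{c,e}}
  V1346: {{c,e}}
  V1356: {{c,e}}
  V1456: {{c,e}}
  V3456: {{c,e}}
  V13456: {{c,e}}
C dims 9,16,14,6; δ0: rk 7, SNF 1^7; δ1: rk 9, SNF 1^9; δ2: rk 5, SNF 1^5
degree 0: 9−7−0 = 2 → Ȟ^0 ≅ Z^2
degree 1: 16−9−7 = 0 → Ȟ^1 ≅ 0
degree 2: 14−5−9 = 0 → Ȟ^2 ≅ 0


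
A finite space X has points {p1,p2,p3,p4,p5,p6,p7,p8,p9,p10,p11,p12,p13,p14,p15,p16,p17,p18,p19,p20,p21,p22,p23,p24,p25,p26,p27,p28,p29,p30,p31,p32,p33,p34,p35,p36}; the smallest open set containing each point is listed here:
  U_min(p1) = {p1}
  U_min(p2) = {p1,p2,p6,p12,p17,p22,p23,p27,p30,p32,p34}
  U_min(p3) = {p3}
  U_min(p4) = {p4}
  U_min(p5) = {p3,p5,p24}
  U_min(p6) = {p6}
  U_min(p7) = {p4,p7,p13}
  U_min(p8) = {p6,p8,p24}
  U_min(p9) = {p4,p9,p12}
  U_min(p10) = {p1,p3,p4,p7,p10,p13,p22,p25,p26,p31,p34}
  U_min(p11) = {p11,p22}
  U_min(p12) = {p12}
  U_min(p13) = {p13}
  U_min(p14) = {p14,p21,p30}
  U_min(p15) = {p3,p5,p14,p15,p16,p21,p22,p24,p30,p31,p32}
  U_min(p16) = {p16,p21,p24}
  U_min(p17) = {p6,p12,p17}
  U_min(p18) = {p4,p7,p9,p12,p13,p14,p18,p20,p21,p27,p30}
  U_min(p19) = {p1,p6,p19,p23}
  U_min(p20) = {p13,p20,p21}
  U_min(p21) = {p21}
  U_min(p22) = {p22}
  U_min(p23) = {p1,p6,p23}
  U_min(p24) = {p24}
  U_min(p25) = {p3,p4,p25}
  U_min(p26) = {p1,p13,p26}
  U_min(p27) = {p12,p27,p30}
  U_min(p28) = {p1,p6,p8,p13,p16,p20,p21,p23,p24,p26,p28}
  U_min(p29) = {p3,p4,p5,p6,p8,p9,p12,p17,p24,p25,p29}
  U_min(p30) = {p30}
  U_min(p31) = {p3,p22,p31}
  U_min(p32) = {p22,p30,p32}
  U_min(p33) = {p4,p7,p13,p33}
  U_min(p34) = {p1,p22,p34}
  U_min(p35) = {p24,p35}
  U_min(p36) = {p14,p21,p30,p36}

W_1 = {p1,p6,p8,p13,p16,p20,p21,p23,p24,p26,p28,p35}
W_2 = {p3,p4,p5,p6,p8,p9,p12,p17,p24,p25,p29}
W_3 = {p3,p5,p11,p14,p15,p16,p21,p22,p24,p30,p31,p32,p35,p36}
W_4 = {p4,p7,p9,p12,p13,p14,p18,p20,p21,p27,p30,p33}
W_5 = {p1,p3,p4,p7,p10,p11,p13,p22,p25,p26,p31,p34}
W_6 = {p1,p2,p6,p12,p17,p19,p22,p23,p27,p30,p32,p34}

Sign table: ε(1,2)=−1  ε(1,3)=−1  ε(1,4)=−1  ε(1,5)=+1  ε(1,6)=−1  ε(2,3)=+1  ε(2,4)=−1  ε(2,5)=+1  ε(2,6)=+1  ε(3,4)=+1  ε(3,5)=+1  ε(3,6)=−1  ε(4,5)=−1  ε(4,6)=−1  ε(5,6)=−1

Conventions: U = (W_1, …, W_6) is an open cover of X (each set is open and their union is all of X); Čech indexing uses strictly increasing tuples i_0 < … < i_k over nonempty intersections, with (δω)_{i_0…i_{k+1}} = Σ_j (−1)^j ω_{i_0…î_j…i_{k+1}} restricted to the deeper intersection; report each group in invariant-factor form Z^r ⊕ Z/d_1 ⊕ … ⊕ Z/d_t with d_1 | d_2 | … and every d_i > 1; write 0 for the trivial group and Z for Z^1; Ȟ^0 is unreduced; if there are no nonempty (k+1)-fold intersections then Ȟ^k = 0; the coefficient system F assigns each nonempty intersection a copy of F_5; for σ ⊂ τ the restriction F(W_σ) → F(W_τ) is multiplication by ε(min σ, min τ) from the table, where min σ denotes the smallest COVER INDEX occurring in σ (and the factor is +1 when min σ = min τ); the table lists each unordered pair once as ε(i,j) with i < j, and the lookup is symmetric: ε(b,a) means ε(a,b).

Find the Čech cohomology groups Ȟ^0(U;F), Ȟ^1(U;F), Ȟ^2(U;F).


Ȟ^0 = 0, Ȟ^1 = 0, Ȟ^2 = Z/5

intersection data:
  W12={p6,p8,p24} W13={p16,p21,p24,p35} W14={p13,p20,p21} W15={p1,p13,p26} W16={p1,p6,p23} W23={p3,p5,p24} W24={p4,p9,p12} W25={p3,p4,p25} W26={p6,p12,p17} W34={p14,p21,p30} W35={p3,p11,p22,p31} W36={p22,p30,p32} W45={p4,p7,p13} W46={p12,p27,p30} W56={p1,p22,p34}
  W123={p24} W126={p6} W134={p21} W145={p13} W156={p1} W235={p3} W245={p4} W246={p12} W346={p30} W356={p22}
C dims 6,15,10; δ0: rk_F5 6; δ1: rk_F5 9
Ȟ^0 = (6 − 6) − 0 = 0, so Ȟ^0 ≅ 0
Ȟ^1 = (15 − 9) − 6 = 0, so Ȟ^1 ≅ 0
Ȟ^2 = (10 − 0) − 9 = 1, so Ȟ^2 ≅ Z/5


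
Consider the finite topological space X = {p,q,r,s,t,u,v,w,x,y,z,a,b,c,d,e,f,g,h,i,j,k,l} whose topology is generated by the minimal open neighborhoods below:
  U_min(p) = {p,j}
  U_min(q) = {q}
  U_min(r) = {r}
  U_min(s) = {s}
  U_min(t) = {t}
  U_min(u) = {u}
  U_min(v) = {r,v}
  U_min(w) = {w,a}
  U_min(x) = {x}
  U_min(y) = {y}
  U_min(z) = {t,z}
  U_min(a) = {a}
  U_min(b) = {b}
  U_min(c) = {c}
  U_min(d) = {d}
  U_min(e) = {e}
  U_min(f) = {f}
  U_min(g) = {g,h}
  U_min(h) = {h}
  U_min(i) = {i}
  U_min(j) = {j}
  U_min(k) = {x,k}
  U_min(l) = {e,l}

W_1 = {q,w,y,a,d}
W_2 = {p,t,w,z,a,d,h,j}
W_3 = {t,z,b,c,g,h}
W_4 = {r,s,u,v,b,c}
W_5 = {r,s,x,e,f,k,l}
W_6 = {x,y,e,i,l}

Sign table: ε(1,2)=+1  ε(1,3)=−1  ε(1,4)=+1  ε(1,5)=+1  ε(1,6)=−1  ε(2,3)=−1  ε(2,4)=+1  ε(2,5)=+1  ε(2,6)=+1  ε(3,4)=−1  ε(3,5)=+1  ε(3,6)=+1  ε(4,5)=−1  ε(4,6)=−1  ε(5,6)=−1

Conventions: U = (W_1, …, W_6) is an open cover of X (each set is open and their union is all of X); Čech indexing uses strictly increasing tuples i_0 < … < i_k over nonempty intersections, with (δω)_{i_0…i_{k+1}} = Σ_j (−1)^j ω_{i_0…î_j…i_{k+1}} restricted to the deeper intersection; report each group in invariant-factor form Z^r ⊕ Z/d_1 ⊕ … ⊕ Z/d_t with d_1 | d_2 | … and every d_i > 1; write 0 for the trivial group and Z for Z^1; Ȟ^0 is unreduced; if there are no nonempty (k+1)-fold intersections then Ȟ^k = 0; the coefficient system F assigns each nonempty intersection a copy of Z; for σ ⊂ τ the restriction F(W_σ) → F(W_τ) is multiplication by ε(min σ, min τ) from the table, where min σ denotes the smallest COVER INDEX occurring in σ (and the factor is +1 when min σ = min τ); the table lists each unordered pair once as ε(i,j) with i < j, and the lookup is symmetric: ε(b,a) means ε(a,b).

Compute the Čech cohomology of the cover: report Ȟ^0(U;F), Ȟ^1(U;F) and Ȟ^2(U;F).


Ȟ^0 = 0, Ȟ^1 = Z/2, Ȟ^2 = 0

nerve simplices:
  W12={w,a,d} W16={y} W23={t,z,h} W34={b,c} W45={r,s} W56={x,e,l}
C dims 6,6; δ0: rk 6, SNF 1^5·2
degree 0: 6−6−0 = 0 → Ȟ^0 ≅ 0
degree 1: 6−0−6 = 0 plus torsion [2] → Ȟ^1 ≅ Z/2
degree 2: 0−0−0 = 0 → Ȟ^2 ≅ 0


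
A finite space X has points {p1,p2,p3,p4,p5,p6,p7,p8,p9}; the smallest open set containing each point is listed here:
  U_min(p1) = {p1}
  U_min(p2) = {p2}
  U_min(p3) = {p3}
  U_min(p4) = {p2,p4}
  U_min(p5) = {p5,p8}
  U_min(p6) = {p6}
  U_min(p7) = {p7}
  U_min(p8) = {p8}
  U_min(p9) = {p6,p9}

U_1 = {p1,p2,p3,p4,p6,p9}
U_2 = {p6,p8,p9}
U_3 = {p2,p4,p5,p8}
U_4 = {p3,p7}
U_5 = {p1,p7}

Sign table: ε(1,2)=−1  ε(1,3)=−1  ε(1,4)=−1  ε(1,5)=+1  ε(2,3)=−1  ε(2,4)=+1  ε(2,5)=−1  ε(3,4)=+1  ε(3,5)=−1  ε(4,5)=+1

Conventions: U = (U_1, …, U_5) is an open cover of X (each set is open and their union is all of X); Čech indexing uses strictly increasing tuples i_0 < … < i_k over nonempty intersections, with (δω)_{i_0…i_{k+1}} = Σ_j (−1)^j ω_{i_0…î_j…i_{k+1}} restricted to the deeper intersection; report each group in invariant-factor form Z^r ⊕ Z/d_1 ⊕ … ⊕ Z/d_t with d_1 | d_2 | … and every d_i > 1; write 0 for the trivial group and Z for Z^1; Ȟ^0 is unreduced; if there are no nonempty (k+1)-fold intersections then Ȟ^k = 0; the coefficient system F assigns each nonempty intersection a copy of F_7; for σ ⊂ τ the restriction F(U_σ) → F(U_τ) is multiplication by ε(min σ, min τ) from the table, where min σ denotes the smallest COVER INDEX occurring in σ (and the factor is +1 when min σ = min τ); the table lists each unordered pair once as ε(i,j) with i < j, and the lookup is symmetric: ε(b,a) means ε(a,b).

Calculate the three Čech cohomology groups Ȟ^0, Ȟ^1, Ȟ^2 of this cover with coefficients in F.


cover nerve:
  U12={p6,p9} U13={p2,p4} U14={p3} U15={p1} U23={p8} U45={p7}
C dims 5,6; δ0: rk_F7 5
Ȟ^0: (5−5)−0=0 ⇒ 0
Ȟ^1: (6−0)−5=1 ⇒ Z/7
Ȟ^2: (0−0)−0=0 ⇒ 0

Ȟ^0(U;F) ≅ 0,  Ȟ^1(U;F) ≅ Z/7,  Ȟ^2(U;F) ≅ 0


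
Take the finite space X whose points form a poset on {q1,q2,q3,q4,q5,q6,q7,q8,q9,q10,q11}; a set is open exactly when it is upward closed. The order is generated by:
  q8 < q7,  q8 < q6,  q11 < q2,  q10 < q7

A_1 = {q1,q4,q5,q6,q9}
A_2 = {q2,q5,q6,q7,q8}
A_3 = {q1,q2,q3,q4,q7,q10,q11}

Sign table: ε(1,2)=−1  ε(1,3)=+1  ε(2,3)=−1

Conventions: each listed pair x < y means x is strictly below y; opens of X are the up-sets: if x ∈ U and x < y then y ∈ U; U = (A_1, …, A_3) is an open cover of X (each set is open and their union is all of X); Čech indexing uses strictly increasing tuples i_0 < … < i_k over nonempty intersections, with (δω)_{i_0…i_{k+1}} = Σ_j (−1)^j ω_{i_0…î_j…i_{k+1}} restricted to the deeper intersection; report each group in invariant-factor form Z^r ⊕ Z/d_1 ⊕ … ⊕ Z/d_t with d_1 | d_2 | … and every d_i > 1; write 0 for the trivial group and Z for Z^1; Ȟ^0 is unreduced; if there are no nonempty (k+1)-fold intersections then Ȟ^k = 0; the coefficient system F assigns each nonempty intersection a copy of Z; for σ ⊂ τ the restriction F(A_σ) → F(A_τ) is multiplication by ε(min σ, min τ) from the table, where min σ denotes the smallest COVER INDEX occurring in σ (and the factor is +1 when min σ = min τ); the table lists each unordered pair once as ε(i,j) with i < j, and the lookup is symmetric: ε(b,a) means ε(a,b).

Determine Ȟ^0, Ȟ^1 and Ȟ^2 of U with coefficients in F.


Ȟ^0 ≅ Z, Ȟ^1 ≅ Z and Ȟ^2 ≅ 0

cover nerve:
  A12={q5,q6} A13={q1,q4} A23={q2,q7}
C dims 3,3; δ0: rk 2, SNF 1^2
Ȟ^0: (3−2)−0=1 ⇒ Z
Ȟ^1: (3−0)−2=1 ⇒ Z
Ȟ^2: (0−0)−0=0 ⇒ 0


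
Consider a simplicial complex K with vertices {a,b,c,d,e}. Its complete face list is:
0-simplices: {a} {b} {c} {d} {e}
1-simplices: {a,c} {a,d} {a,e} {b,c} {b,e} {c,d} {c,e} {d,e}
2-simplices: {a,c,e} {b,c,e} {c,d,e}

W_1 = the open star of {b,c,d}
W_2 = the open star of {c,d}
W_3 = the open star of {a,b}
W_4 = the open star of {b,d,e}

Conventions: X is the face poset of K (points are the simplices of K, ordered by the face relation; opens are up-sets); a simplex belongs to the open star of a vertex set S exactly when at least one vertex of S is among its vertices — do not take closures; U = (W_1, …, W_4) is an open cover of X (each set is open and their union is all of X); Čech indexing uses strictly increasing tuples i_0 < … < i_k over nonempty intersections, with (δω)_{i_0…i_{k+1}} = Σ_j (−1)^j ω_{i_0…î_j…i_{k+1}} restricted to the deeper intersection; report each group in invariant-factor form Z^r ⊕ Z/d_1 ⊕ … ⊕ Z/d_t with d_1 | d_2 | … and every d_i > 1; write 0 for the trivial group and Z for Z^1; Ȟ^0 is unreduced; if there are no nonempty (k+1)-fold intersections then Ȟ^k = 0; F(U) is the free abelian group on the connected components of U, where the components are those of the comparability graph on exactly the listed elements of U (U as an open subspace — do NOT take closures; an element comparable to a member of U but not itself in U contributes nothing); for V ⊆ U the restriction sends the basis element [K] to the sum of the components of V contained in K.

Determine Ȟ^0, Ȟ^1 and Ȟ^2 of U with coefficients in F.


Ȟ^0 = Z, Ȟ^1 = Z, Ȟ^2 = 0

nerve simplices:
  W1={{b},{c},{d},{a,c},{a,d},{b,c},{b,e},{c,d},{c,e},{d,e},{a,c,e},{b,c,e},{c,d,e}} W2={{c},{d},{a,c},{a,d},{b,c},{c,d},{c,e},{d,e},{a,c,e},{b,c,e},{c,d,e}} W3={{a},{b},{a,c},{a,d},{a,e},{b,c},{b,e},{a,c,e},{b,c,e}} W4={{b},{d},{e},{a,d},{a,e},{b,c},{b,e},{c,d},{c,e},{d,e},{a,c,e},{b,c,e},{c,d,e}}
  W12={{c},{d},{a,c},{a,d},{b,c},{c,d},{c,e},{d,e},{a,c,e},{b,c,e},{c,d,e}} W13={{b},{a,c},{a,d},{b,c},{b,e},{a,c,e},{b,c,e}} W14={{b},{d},{a,d},{b,c},{b,e},{c,d},{c,e},{d,e},{a,c,e},{b,c,e},{c,d,e}} W23={{a,c},{a,d},{b,c},{a,c,e},{b,c,e}} W24={{d},{a,d},{b,c},{c,d},{c,e},{d,e},{a,c,e},{b,c,e},{c,d,e}} W34={{b},{a,d},{a,e},{b,c},{b,e},{a,c,e},{b,c,e}}
  W123={{a,c},{a,d},{b,c},{a,c,e},{b,c,e}} W124={{d},{a,d},{b,c},{c,d},{c,e},{d,e},{a,c,e},{b,c,e},{c,d,e}} W134={{b},{a,d},{b,c},{b,e},{a,c,e},{b,c,e}} W234={{a,d},{b,c},{a,c,e},{b,c,e}}
  W1234={{a,d},{b,c},{a,c,e},{b,c,e}}
components per intersection:
  W1: {{b},{c},{d},{a,c},{a,d},{b,c},{b,e},{c,d},{c,e},{d,e},{a,c,e},{b,c,e},{c,d,e}}
  W2: {{c},{d},{a,c},{a,d},{b,c},{c,d},{c,e},{d,e},{a,c,e},{b,c,e},{c,d,e}}
  W3: {{a},{a,c},{a,d},{a,e},{a,c,e}} {{b},{b,c},{b,e},{b,c,e}}
  W4: {{b},{d},{e},{a,d},{a,e},{b,c},{b,e},{c,d},{c,e},{d,e},{a,c,e},{b,c,e},{c,d,e}}
  W12: {{c},{d},{a,c},{a,d},{b,c},{c,d},{c,e},{d,e},{a,c,e},{b,c,e},{c,d,e}}
  W13: {{b},{b,c},{b,e},{b,c,e}} {{a,c},{a,c,e}} {{a,d}}
  W14: {{b},{d},{a,d},{b,c},{b,e},{c,d},{c,e},{d,e},{a,c,e},{b,c,e},{c,d,e}}
  W23: {{a,c},{a,c,e}} {{a,d}} {{b,c},{b,c,e}}
  W24: {{d},{a,d},{b,c},{c,d},{c,e},{d,e},{a,c,e},{b,c,e},{c,d,e}}
  W34: {{b},{b,c},{b,e},{b,c,e}} {{a,d}} {{a,e},{a,c,e}}
  W123: {{a,c},{a,c,e}} {{a,d}} {{b,c},{b,c,e}}
  W124: {{d},{a,d},{b,c},{c,d},{c,e},{d,e},{a,c,e},{b,c,e},{c,d,e}}
  W134: {{b},{b,c},{b,e},{b,c,e}} {{a,d}} {{a,c,e}}
  W234: {{a,d}} {{b,c},{b,c,e}} {{a,c,e}}
  W1234: {{a,d}} {{b,c},{b,c,e}} {{a,c,e}}
C dims 5,12,10,3; δ0: rk 4, SNF 1^4; δ1: rk 7, SNF 1^7; δ2: rk 3, SNF 1^3
degree 0: 5−4−0 = 1 → Ȟ^0 ≅ Z
degree 1: 12−7−4 = 1 → Ȟ^1 ≅ Z
degree 2: 10−3−7 = 0 → Ȟ^2 ≅ 0


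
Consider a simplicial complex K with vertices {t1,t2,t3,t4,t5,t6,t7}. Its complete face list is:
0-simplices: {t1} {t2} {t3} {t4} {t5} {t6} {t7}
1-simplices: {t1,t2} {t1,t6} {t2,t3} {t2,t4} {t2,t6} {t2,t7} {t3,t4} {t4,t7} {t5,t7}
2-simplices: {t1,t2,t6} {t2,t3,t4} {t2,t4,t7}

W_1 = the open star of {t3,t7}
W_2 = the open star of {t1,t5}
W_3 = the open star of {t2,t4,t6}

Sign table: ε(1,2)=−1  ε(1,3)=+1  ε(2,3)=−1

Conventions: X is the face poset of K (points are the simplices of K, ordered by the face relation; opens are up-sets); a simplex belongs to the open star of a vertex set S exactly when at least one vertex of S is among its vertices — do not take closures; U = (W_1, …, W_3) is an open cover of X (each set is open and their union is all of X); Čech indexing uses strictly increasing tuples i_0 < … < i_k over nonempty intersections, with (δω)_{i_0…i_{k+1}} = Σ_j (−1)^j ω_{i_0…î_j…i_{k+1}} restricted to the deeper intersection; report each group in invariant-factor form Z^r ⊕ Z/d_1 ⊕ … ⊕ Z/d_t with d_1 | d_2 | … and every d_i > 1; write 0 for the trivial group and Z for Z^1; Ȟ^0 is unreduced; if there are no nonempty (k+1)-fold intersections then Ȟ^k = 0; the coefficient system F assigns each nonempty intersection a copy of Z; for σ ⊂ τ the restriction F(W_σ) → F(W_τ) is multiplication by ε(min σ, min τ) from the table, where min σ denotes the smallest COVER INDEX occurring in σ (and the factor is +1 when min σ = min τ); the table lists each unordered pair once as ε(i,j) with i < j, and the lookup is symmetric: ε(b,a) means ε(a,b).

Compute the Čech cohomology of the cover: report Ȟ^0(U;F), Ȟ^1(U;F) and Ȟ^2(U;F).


Ȟ^0 = Z; Ȟ^1 = Z; Ȟ^2 = 0

nerve simplices:
  W1={{t3},{t7},{t2,t3},{t2,t7},{t3,t4},{t4,t7},{t5,t7},{t2,t3,t4},{t2,t4,t7}} W2={{t1},{t5},{t1,t2},{t1,t6},{t5,t7},{t1,t2,t6}} W3={{t2},{t4},{t6},{t1,t2},{t1,t6},{t2,t3},{t2,t4},{t2,t6},{t2,t7},{t3,t4},{t4,t7},{t1,t2,t6},{t2,t3,t4},{t2,t4,t7}}
  W12={{t5,t7}} W13={{t2,t3},{t2,t7},{t3,t4},{t4,t7},{t2,t3,t4},{t2,t4,t7}} W23={{t1,t2},{t1,t6},{t1,t2,t6}}
C dims 3,3; δ0: rk 2, SNF 1^2
degree 0: 3−2−0 = 1 → Ȟ^0 ≅ Z
degree 1: 3−0−2 = 1 → Ȟ^1 ≅ Z
degree 2: 0−0−0 = 0 → Ȟ^2 ≅ 0


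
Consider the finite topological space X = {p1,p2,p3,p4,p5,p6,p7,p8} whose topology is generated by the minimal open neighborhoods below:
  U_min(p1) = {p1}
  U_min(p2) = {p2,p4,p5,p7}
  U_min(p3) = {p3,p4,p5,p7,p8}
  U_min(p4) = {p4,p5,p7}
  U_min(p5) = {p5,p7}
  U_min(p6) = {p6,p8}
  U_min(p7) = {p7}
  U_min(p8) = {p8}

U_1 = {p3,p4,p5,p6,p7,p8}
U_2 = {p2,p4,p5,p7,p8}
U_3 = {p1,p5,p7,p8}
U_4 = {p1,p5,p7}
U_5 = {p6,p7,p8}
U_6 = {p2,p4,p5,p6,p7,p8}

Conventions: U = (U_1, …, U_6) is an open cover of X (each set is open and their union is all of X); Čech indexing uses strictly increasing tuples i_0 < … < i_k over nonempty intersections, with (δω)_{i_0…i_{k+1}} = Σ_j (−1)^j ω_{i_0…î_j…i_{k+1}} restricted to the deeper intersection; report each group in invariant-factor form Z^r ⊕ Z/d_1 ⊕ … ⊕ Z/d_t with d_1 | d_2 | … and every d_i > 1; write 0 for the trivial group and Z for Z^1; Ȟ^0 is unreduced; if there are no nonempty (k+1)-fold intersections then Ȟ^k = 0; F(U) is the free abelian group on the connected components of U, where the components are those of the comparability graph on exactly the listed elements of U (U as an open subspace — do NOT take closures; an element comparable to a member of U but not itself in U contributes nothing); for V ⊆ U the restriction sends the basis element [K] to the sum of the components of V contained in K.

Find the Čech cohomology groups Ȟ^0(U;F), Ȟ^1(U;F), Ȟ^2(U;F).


Ȟ^0(U;F) ≅ Z^2, Ȟ^1(U;F) ≅ 0, Ȟ^2(U;F) ≅ 0

intersection data:
  U12={p4,p5,p7,p8} U13={p5,p7,p8} U14={p5,p7} U15={p6,p7,p8} U16={p4,p5,p6,p7,p8} U23={p5,p7,p8} U24={p5,p7} U25={p7,p8} U26={p2,p4,p5,p7,p8} U34={p1,p5,p7} U35={p7,p8} U36={p5,p7,p8} U45={p7} U46={p5,p7} U56={p6,p7,p8}
  U123={p5,p7,p8} U124={p5,p7} U125={p7,p8} U126={p4,p5,p7,p8} U134={p5,p7} U135={p7,p8} U136={p5,p7,p8} U145={p7} U146={p5,p7} U156={p6,p7,p8} U234={p5,p7} U235={p7,p8} U236={p5,p7,p8} U245={p7} U246={p5,p7} U256={p7,p8} U345={p7} U346={p5,p7} U356={p7,p8} U456={p7}
  U1234={p5,p7} U1235={p7,p8} U1236={p5,p7,p8} U1245={p7} U1246={p5,p7} U1256={p7,p8} U1345={p7} U1346={p5,p7} U1356={p7,p8} U1456={p7} U2345={p7} U2346={p5,p7} U2356={p7,p8} U2456={p7} U3456={p7}
  U12345={p7} U12346={p5,p7} U12356={p7,p8} U12456={p7} U13456={p7} U23456={p7}
  U123456={p7}
components per intersection:
  U1: {p3,p4,p5,p6,p7,p8}
  U2: {p2,p4,p5,p7} {p8}
  U3: {p1} {p5,p7} {p8}
  U4: {p1} {p5,p7}
  U5: {p6,p8} {p7}
  U6: {p2,p4,p5,p7} {p6,p8}
  U12: {p4,p5,p7} {p8}
  U13: {p5,p7} {p8}
  U14: {p5,p7}
  U15: {p6,p8} {p7}
  U16: {p4,p5,p7} {p6,p8}
  U23: {p5,p7} {p8}
  U24: {p5,p7}
  U25: {p7} {p8}
  U26: {p2,p4,p5,p7} {p8}
  U34: {p1} {p5,p7}
  U35: {p7} {p8}
  U36: {p5,p7} {p8}
  U45: {p7}
  U46: {p5,p7}
  U56: {p6,p8} {p7}
  U123: {p5,p7} {p8}
  U124: {p5,p7}
  U125: {p7} {p8}
  U126: {p4,p5,p7} {p8}
  U134: {p5,p7}
  U135: {p7} {p8}
  U136: {p5,p7} {p8}
  U145: {p7}
  U146: {p5,p7}
  U156: {p6,p8} {p7}
  U234: {p5,p7}
  U235: {p7} {p8}
  U236: {p5,p7} {p8}
  U245: {p7}
  U246: {p5,p7}
  U256: {p7} {p8}
  U345: {p7}
  U346: {p5,p7}
  U356: {p7} {p8}
  U456: {p7}
  U1234: {p5,p7}
  U1235: {p7} {p8}
  U1236: {p5,p7} {p8}
  U1245: {p7}
  U1246: {p5,p7}
  U1256: {p7} {p8}
  U1345: {p7}
  U1346: {p5,p7}
  U1356: {p7} {p8}
  U1456: {p7}
  U2345: {p7}
  U2346: {p5,p7}
  U2356: {p7} {p8}
  U2456: {p7}
  U3456: {p7}
  U12345: {p7}
  U12346: {p5,p7}
  U12356: {p7} {p8}
  U12456: {p7}
  U13456: {p7}
  U23456: {p7}
  U123456: {p7}
C dims 12,26,30,20; δ0: rk 10, SNF 1^10; δ1: rk 16, SNF 1^16; δ2: rk 14, SNF 1^14
Ȟ^0 = (12 − 10) − 0 = 2, so Ȟ^0 ≅ Z^2
Ȟ^1 = (26 − 16) − 10 = 0, so Ȟ^1 ≅ 0
Ȟ^2 = (30 − 14) − 16 = 0, so Ȟ^2 ≅ 0


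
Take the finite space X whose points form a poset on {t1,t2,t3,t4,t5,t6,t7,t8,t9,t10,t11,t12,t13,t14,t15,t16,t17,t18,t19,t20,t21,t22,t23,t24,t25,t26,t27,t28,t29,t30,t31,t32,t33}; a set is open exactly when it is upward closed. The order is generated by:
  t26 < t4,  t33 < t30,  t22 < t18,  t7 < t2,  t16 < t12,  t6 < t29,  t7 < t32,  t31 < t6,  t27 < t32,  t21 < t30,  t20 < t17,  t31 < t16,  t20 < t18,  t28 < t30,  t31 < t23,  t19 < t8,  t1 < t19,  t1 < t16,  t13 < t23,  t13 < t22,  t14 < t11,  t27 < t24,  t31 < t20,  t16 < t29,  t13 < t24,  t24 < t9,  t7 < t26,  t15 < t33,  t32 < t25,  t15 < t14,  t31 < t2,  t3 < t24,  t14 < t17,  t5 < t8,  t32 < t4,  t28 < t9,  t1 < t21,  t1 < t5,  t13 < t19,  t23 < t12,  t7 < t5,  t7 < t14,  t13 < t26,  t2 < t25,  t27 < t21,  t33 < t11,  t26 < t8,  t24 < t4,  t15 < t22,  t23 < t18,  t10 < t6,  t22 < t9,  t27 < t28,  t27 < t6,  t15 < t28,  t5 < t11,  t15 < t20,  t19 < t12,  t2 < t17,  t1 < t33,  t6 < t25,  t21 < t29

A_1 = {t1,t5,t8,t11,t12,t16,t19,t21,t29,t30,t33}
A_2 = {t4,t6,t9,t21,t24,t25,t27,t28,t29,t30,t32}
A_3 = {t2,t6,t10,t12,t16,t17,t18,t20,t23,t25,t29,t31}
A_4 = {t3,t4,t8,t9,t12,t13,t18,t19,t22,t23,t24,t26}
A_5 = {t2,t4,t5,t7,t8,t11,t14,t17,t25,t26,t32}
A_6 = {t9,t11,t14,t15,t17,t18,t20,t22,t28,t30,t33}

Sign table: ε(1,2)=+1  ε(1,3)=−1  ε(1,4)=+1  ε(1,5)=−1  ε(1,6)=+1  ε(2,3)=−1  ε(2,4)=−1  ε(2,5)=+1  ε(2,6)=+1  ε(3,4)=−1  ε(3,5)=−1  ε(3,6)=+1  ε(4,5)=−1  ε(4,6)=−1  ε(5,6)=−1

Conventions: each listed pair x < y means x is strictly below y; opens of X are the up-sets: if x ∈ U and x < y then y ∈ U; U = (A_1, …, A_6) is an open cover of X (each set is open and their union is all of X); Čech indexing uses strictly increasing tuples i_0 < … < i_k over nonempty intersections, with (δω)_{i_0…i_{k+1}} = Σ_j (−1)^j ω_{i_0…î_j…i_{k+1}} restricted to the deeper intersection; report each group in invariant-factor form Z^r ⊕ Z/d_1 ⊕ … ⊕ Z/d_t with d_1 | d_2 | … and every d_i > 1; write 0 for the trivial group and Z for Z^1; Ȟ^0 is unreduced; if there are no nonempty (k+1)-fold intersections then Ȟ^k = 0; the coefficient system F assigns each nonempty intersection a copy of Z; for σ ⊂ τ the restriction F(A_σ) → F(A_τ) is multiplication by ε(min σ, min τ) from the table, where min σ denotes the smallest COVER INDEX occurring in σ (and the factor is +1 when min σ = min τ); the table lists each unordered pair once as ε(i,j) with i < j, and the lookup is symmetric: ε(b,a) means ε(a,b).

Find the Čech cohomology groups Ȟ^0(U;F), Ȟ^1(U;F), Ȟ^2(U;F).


nonempty intersections:
  A12={t21,t29,t30} A13={t12,t16,t29} A14={t8,t12,t19} A15={t5,t8,t11} A16={t11,t30,t33} A23={t6,t25,t29} A24={t4,t9,t24} A25={t4,t25,t32} A26={t9,t28,t30} A34={t12,t18,t23} A35={t2,t17,t25} A36={t17,t18,t20} A45={t4,t8,t26} A46={t9,t18,t22} A56={t11,t14,t17}
  A123={t29} A126={t30} A134={t12} A145={t8} A156={t11} A235={t25} A245={t4} A246={t9} A346={t18} A356={t17}
C dims 6,15,10; δ0: rk 6, SNF 1^5·2; δ1: rk 9, SNF 1^9
Ȟ^0: (6−6)−0=0 ⇒ 0
Ȟ^1: (15−9)−6=0 plus torsion [2] ⇒ Z/2
Ȟ^2: (10−0)−9=1 ⇒ Z

Ȟ^0 = 0, Ȟ^1 = Z/2 and Ȟ^2 = Z


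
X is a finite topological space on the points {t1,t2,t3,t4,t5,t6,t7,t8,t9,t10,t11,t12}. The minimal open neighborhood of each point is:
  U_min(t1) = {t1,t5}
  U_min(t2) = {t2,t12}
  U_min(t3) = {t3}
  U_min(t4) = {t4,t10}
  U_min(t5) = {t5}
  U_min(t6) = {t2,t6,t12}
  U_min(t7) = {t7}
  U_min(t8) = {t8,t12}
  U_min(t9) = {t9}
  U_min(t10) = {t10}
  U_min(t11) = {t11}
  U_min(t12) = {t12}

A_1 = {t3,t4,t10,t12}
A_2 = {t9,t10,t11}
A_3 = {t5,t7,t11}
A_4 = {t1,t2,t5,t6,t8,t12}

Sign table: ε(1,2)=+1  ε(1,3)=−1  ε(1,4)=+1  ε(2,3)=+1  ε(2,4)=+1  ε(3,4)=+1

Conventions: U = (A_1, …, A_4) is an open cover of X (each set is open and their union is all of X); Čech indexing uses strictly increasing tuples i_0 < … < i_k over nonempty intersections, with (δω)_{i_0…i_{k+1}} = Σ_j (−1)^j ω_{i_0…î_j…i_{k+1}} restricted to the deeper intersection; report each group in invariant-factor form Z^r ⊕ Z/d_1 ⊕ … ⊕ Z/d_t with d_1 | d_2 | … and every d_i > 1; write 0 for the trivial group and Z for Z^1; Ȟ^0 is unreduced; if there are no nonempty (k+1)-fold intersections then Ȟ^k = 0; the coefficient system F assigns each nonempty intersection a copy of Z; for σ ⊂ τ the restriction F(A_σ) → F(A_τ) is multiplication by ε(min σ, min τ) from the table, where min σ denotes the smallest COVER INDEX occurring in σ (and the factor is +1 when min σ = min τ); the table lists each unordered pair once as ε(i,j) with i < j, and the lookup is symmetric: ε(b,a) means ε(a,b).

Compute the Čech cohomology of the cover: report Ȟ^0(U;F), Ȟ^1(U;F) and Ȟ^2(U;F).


nerve of the cover:
  A12={t10} A14={t12} A23={t11} A34={t5}
C dims 4,4; δ0: rk 3, SNF 1^3
Ȟ^0 = (4 − 3) − 0 = 1, so Ȟ^0 ≅ Z
Ȟ^1 = (4 − 0) − 3 = 1, so Ȟ^1 ≅ Z
Ȟ^2 = (0 − 0) − 0 = 0, so Ȟ^2 ≅ 0

Ȟ^0 ≅ Z; Ȟ^1 ≅ Z; Ȟ^2 ≅ 0


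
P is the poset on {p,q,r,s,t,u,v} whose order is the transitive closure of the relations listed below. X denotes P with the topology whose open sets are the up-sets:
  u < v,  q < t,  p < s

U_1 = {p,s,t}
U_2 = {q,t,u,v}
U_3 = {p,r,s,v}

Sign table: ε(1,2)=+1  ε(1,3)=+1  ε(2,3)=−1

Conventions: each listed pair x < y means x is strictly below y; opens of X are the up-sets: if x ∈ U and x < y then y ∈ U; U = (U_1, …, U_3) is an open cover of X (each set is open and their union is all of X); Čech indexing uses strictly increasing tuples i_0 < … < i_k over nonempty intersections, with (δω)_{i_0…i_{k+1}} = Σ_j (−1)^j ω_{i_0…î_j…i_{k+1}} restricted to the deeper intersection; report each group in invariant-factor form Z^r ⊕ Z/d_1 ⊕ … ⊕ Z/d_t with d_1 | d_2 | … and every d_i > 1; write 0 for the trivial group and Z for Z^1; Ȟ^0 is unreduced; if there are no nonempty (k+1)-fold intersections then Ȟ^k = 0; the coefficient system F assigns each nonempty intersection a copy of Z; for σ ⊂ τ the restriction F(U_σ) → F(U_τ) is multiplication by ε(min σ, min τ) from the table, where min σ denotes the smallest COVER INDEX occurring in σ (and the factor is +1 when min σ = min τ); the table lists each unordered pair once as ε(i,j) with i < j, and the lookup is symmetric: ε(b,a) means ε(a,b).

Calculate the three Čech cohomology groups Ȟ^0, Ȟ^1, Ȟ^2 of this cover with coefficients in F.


Ȟ^0 ≅ 0,  Ȟ^1 ≅ Z/2,  Ȟ^2 ≅ 0

nerve simplices:
  U12={t} U13={p,s} U23={v}
C dims 3,3; δ0: rk 3, SNF 1^2·2
degree 0: 3−3−0 = 0 → Ȟ^0 ≅ 0
degree 1: 3−0−3 = 0 plus torsion [2] → Ȟ^1 ≅ Z/2
degree 2: 0−0−0 = 0 → Ȟ^2 ≅ 0


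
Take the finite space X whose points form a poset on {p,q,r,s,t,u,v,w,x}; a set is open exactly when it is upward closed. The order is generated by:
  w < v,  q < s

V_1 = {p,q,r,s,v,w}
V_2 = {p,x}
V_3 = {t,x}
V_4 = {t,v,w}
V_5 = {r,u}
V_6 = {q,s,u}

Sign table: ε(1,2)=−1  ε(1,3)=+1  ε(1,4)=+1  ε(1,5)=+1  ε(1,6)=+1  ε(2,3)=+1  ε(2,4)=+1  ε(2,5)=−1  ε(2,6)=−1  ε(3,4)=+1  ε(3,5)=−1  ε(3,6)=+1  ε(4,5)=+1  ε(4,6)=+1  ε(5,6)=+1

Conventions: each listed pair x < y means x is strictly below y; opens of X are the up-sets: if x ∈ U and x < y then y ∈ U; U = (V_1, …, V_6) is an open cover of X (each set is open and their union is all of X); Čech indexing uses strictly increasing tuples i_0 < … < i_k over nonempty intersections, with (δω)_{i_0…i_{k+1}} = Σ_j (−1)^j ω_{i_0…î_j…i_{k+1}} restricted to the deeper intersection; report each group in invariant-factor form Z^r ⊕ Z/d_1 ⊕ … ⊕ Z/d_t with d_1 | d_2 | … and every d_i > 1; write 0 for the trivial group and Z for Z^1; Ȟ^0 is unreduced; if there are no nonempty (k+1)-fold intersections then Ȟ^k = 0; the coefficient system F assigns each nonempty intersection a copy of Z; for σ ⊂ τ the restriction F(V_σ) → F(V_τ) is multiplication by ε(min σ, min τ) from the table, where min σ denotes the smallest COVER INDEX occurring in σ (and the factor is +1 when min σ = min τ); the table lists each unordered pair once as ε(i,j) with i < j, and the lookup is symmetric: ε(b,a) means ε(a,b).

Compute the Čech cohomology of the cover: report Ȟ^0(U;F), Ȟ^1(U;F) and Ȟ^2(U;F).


Ȟ^0(U;F) ≅ 0,  Ȟ^1(U;F) ≅ Z ⊕ Z/2,  Ȟ^2(U;F) ≅ 0

cover nerve:
  V12={p} V14={v,w} V15={r} V16={q,s} V23={x} V34={t} V56={u}
C dims 6,7; δ0: rk 6, SNF 1^5·2
Ȟ^0: (6−6)−0=0 ⇒ 0
Ȟ^1: (7−0)−6=1 plus torsion [2] ⇒ Z ⊕ Z/2
Ȟ^2: (0−0)−0=0 ⇒ 0


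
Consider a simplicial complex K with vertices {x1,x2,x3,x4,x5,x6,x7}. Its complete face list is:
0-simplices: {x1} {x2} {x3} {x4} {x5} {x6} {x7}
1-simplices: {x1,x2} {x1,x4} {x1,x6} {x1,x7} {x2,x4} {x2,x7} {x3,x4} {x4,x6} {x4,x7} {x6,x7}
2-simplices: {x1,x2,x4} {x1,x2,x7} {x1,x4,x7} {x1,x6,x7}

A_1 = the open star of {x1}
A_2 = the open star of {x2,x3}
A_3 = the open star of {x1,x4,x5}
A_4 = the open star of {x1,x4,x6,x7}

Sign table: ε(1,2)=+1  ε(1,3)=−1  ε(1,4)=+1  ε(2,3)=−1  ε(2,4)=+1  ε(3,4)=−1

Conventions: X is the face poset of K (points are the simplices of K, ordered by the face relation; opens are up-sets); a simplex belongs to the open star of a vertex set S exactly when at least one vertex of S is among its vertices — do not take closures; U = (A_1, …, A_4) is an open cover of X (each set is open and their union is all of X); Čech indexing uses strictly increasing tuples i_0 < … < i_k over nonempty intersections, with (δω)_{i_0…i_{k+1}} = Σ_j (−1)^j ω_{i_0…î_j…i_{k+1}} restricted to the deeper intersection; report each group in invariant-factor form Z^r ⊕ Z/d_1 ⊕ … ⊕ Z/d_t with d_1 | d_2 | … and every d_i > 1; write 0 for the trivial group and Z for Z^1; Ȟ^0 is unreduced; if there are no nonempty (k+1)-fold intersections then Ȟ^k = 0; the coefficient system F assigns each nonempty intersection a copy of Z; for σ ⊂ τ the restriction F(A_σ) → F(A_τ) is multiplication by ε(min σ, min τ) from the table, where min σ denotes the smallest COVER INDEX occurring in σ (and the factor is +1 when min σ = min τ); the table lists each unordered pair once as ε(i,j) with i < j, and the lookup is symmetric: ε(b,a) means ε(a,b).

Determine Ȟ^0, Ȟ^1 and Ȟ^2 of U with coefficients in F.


nerve simplices:
  A1={{x1},{x1,x2},{x1,x4},{x1,x6},{x1,x7},{x1,x2,x4},{x1,x2,x7},{x1,x4,x7},{x1,x6,x7}} A2={{x2},{x3},{x1,x2},{x2,x4},{x2,x7},{x3,x4},{x1,x2,x4},{x1,x2,x7}} A3={{x1},{x4},{x5},{x1,x2},{x1,x4},{x1,x6},{x1,x7},{x2,x4},{x3,x4},{x4,x6},{x4,x7},{x1,x2,x4},{x1,x2,x7},{x1,x4,x7},{x1,x6,x7}} A4={{x1},{x4},{x6},{x7},{x1,x2},{x1,x4},{x1,x6},{x1,x7},{x2,x4},{x2,x7},{x3,x4},{x4,x6},{x4,x7},{x6,x7},{x1,x2,x4},{x1,x2,x7},{x1,x4,x7},{x1,x6,x7}}
  A12={{x1,x2},{x1,x2,x4},{x1,x2,x7}} A13={{x1},{x1,x2},{x1,x4},{x1,x6},{x1,x7},{x1,x2,x4},{x1,x2,x7},{x1,x4,x7},{x1,x6,x7}} A14={{x1},{x1,x2},{x1,x4},{x1,x6},{x1,x7},{x1,x2,x4},{x1,x2,x7},{x1,x4,x7},{x1,x6,x7}} A23={{x1,x2},{x2,x4},{x3,x4},{x1,x2,x4},{x1,x2,x7}} A24={{x1,x2},{x2,x4},{x2,x7},{x3,x4},{x1,x2,x4},{x1,x2,x7}} A34={{x1},{x4},{x1,x2},{x1,x4},{x1,x6},{x1,x7},{x2,x4},{x3,x4},{x4,x6},{x4,x7},{x1,x2,x4},{x1,x2,x7},{x1,x4,x7},{x1,x6,x7}}
  A123={{x1,x2},{x1,x2,x4},{x1,x2,x7}} A124={{x1,x2},{x1,x2,x4},{x1,x2,x7}} A134={{x1},{x1,x2},{x1,x4},{x1,x6},{x1,x7},{x1,x2,x4},{x1,x2,x7},{x1,x4,x7},{x1,x6,x7}} A234={{x1,x2},{x2,x4},{x3,x4},{x1,x2,x4},{x1,x2,x7}}
  A1234={{x1,x2},{x1,x2,x4},{x1,x2,x7}}
C dims 4,6,4,1; δ0: rk 3, SNF 1^3; δ1: rk 3, SNF 1^3; δ2: rk 1, SNF 1^1
degree 0: 4−3−0 = 1 → Ȟ^0 ≅ Z
degree 1: 6−3−3 = 0 → Ȟ^1 ≅ 0
degree 2: 4−1−3 = 0 → Ȟ^2 ≅ 0

Ȟ^0(U;F) ≅ Z; Ȟ^1(U;F) ≅ 0; Ȟ^2(U;F) ≅ 0
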